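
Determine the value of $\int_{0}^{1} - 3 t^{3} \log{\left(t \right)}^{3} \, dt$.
$\frac{9}{128}$

Begin with the known integral
$$J(a) = \int_{0}^{1} - 3 t^{a} \, dt = - \frac{3}{a + 1}.$$

Differentiating under the integral sign brings down a factor of $\ln t$:
$$\frac{dJ}{da} = \int_{0}^{1} - 3 t^{a} \log{\left(t \right)} \, dt = \frac{3}{\left(a + 1\right)^{2}}.$$

Repeating $3$ times in total — each differentiation brings down another $\ln t$ — gives
$$\frac{d^{3}J}{da^{3}} = \int_{0}^{1} - 3 t^{a} \log{\left(t \right)}^{3} \, dt = \frac{18}{\left(a + 1\right)^{4}},$$
and the integrand here is exactly the target integrand, so $I = \frac{18}{\left(a + 1\right)^{4}}$.

Setting $a = 3$:
$$I = \frac{9}{128}.$$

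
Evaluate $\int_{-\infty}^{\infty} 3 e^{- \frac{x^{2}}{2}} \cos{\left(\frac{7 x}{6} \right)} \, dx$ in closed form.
$\frac{3 \sqrt{2} \sqrt{\pi}}{e^{\frac{49}{72}}}$

Treat the cosine frequency as a parameter and define $I(b) = \int_{-\infty}^{\infty} 3 e^{- \frac{x^{2}}{2}} \cos{\left(b x \right)} \, dx$.

Differentiating under the integral sign,
$$I'(b) = \int_{-\infty}^{\infty} - 3 x e^{- \frac{x^{2}}{2}} \sin{\left(b x \right)} \, dx.$$

Integrate $\int_{-\infty}^{\infty} x \sin(b x)\, e^{- \frac{x^{2}}{2}}\, dx$ by parts with $u = \sin(b x)$ and $dv = x\, e^{- \frac{x^{2}}{2}}\, dx$, giving $v = - e^{- \frac{x^{2}}{2}}$. The boundary term vanishes and
$$\int_{-\infty}^{\infty} x \sin(b x)\, e^{- \frac{x^{2}}{2}}\, dx = b \int_{-\infty}^{\infty} \cos(b x)\, e^{- \frac{x^{2}}{2}}\, dx,$$
so $I'(b) = - b\, I(b)$.

This is a separable first-order ODE; solving with the initial condition $I(0) = \int_{-\infty}^{\infty} 3 e^{- \frac{x^{2}}{2}}\,dx = 3 \sqrt{2} \sqrt{\pi}$ gives
$$I(b) = 3 \sqrt{2} \sqrt{\pi} e^{- \frac{b^{2}}{2}}.$$

Setting $b = \frac{7}{6}$:
$$I = \frac{3 \sqrt{2} \sqrt{\pi}}{e^{\frac{49}{72}}}.$$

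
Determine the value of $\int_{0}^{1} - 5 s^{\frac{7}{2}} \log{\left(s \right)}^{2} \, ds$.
$- \frac{80}{729}$

Consider the simpler parametrised integral
$$J(a) = \int_{0}^{1} - 5 s^{a} \, ds = - \frac{5}{a + 1}.$$

Differentiating under the integral sign brings down a factor of $\ln s$:
$$\frac{dJ}{da} = \int_{0}^{1} - 5 s^{a} \log{\left(s \right)} \, ds = \frac{5}{\left(a + 1\right)^{2}}.$$

Repeating twice in total — each differentiation brings down another $\ln s$ — gives
$$\frac{d^{2}J}{da^{2}} = \int_{0}^{1} - 5 s^{a} \log{\left(s \right)}^{2} \, ds = - \frac{10}{\left(a + 1\right)^{3}},$$
and the integrand here is exactly the target integrand, so $I = - \frac{10}{\left(a + 1\right)^{3}}$.

Setting $a = \frac{7}{2}$:
$$I = - \frac{80}{729}.$$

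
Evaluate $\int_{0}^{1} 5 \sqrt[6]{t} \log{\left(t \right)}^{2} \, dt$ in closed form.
$\frac{2160}{343}$

Consider the simpler parametrised integral
$$J(a) = \int_{0}^{1} 5 t^{a} \, dt = \frac{5}{a + 1}.$$

Differentiating under the integral sign brings down a factor of $\ln t$:
$$\frac{dJ}{da} = \int_{0}^{1} 5 t^{a} \log{\left(t \right)} \, dt = - \frac{5}{\left(a + 1\right)^{2}}.$$

Repeating twice in total — each differentiation brings down another $\ln t$ — gives
$$\frac{d^{2}J}{da^{2}} = \int_{0}^{1} 5 t^{a} \log{\left(t \right)}^{2} \, dt = \frac{10}{\left(a + 1\right)^{3}},$$
and the integrand here is exactly the target integrand, so $I = \frac{10}{\left(a + 1\right)^{3}}$.

Setting $a = \frac{1}{6}$:
$$I = \frac{2160}{343}.$$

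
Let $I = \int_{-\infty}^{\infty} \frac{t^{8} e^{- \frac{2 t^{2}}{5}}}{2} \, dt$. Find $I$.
$\frac{65625 \sqrt{10} \sqrt{\pi}}{1024}$

Consider the simpler parametrised integral
$$J(a) = \int_{-\infty}^{\infty} \frac{e^{- a t^{2}}}{2} \, dt = \frac{\sqrt{\pi}}{2 \sqrt{a}}.$$

Differentiating under the integral sign brings down a factor of $(-t^2)$:
$$\frac{dJ}{da} = \int_{-\infty}^{\infty} - \frac{t^{2} e^{- a t^{2}}}{2} \, dt = - \frac{\sqrt{\pi}}{4 a^{\frac{3}{2}}}.$$

Repeating $4$ times in total — each differentiation brings down another $(-t^2)$ — gives
$$\frac{d^{4}J}{da^{4}} = \int_{-\infty}^{\infty} \frac{t^{8} e^{- a t^{2}}}{2} \, dt = \frac{105 \sqrt{\pi}}{32 a^{\frac{9}{2}}},$$
and the integrand here is exactly the target integrand, so $I = \frac{105 \sqrt{\pi}}{32 a^{\frac{9}{2}}}$.

Setting $a = \frac{2}{5}$:
$$I = \frac{65625 \sqrt{10} \sqrt{\pi}}{1024}.$$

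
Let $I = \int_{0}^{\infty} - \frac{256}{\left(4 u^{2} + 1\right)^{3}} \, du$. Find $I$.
$- 24 \pi$

Begin with the known result
$$J(a) = \int_{0}^{\infty} - \frac{4}{a^{2} + u^{2}} \, du = - \frac{2 \pi}{a}.$$

Differentiating under the integral sign with respect to $a$,
$$\frac{dJ}{da} = \int_{0}^{\infty} \frac{8 a}{\left(a^{2} + u^{2}\right)^{2}} \, du = \frac{2 \pi}{a^{2}},$$
so $\int_{0}^{\infty} - \frac{4}{\left(a^{2} + u^{2}\right)^{2}} \, du = - \frac{\pi}{a^{3}}$.

Repeating — each differentiation of $1/(u^2+a^2)^j$ produces $-2ja/(u^2+a^2)^{j+1}$ — and dividing through by $-2ja$ at each step yields, after $2$ differentiations in total,
$$\int_{0}^{\infty} - \frac{4}{\left(a^{2} + u^{2}\right)^{3}} \, du = - \frac{3 \pi}{4 a^{5}}.$$

Setting $a = \frac{1}{2}$:
$$I = - 24 \pi.$$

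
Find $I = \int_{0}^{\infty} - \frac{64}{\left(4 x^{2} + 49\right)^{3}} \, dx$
$- \frac{6 \pi}{16807}$

Start from the standard arctangent integral
$$J(a) = \int_{0}^{\infty} - \frac{1}{a^{2} + x^{2}} \, dx = - \frac{\pi}{2 a}.$$

Differentiating under the integral sign with respect to $a$,
$$\frac{dJ}{da} = \int_{0}^{\infty} \frac{2 a}{\left(a^{2} + x^{2}\right)^{2}} \, dx = \frac{\pi}{2 a^{2}},$$
so $\int_{0}^{\infty} - \frac{1}{\left(a^{2} + x^{2}\right)^{2}} \, dx = - \frac{\pi}{4 a^{3}}$.

Repeating — each differentiation of $1/(x^2+a^2)^j$ produces $-2ja/(x^2+a^2)^{j+1}$ — and dividing through by $-2ja$ at each step yields, after $2$ differentiations in total,
$$\int_{0}^{\infty} - \frac{1}{\left(a^{2} + x^{2}\right)^{3}} \, dx = - \frac{3 \pi}{16 a^{5}}.$$

Setting $a = \frac{7}{2}$:
$$I = - \frac{6 \pi}{16807}.$$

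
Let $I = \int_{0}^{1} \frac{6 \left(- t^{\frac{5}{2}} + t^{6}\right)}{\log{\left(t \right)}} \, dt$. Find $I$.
$\log{\left(64 \right)}$

Replace the exponent $\frac{5}{2}$ by a parameter $a$: let $I(a) = \int_{0}^{1} \frac{6 \left(t^{6} - t^{a}\right)}{\log{\left(t \right)}} \, dt$.

Since $\dfrac{\partial}{\partial a}\,t^{a} = t^{a} \ln t$, the $\ln t$ in the denominator cancels and
$$\frac{dI}{da} = \int_{0}^{1} -6 t^{a} \, dt = -6 \left[\frac{t^{a+1}}{a+1}\right]_0^1 = - \frac{6}{a + 1}.$$

Integrating with respect to $a$ gives $I(a) = \log{\left(\frac{117649}{\left(a + 1\right)^{6}} \right)} + C$.

At $a = 6$ the integrand is identically $0$, so $I(6) = 0$. The closed form gives $0$, hence $C = 0$.

Setting $a = \frac{5}{2}$:
$$I = \log{\left(64 \right)}.$$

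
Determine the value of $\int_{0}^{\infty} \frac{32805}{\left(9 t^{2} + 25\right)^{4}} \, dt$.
$\frac{2187 \pi}{100000}$

Recall the elementary integral
$$J(a) = \int_{0}^{\infty} \frac{5}{a^{2} + t^{2}} \, dt = \frac{5 \pi}{2 a}.$$

Differentiating under the integral sign with respect to $a$,
$$\frac{dJ}{da} = \int_{0}^{\infty} - \frac{10 a}{\left(a^{2} + t^{2}\right)^{2}} \, dt = - \frac{5 \pi}{2 a^{2}},$$
so $\int_{0}^{\infty} \frac{5}{\left(a^{2} + t^{2}\right)^{2}} \, dt = \frac{5 \pi}{4 a^{3}}$.

Repeating — each differentiation of $1/(t^2+a^2)^j$ produces $-2ja/(t^2+a^2)^{j+1}$ — and dividing through by $-2ja$ at each step yields, after $3$ differentiations in total,
$$\int_{0}^{\infty} \frac{5}{\left(a^{2} + t^{2}\right)^{4}} \, dt = \frac{25 \pi}{32 a^{7}}.$$

Setting $a = \frac{5}{3}$:
$$I = \frac{2187 \pi}{100000}.$$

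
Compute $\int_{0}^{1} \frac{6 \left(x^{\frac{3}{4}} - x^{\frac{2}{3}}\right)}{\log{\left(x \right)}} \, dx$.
$- \log{\left(\frac{64000000}{85766121} \right)}$

Introduce a parameter $a$ in the exponent: let $I(a) = \int_{0}^{1} \frac{6 \left(x^{\frac{3}{4}} - x^{a}\right)}{\log{\left(x \right)}} \, dx$.

Since $\dfrac{\partial}{\partial a}\,x^{a} = x^{a} \ln x$, the $\ln x$ in the denominator cancels and
$$\frac{dI}{da} = \int_{0}^{1} -6 x^{a} \, dx = -6 \left[\frac{x^{a+1}}{a+1}\right]_0^1 = - \frac{6}{a + 1}.$$

Integrating with respect to $a$ gives $I(a) = - \log{\left(\frac{4096 \left(a + 1\right)^{6}}{117649} \right)} + C$.

At $a = \frac{3}{4}$ the integrand is identically $0$, so $I(\frac{3}{4}) = 0$. The closed form gives $0$, hence $C = 0$.

Setting $a = \frac{2}{3}$:
$$I = - \log{\left(\frac{64000000}{85766121} \right)}.$$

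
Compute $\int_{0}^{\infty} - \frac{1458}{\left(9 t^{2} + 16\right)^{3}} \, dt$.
$- \frac{729 \pi}{8192}$

Begin with the known result
$$J(a) = \int_{0}^{\infty} - \frac{2}{a^{2} + t^{2}} \, dt = - \frac{\pi}{a}.$$

Differentiating under the integral sign with respect to $a$,
$$\frac{dJ}{da} = \int_{0}^{\infty} \frac{4 a}{\left(a^{2} + t^{2}\right)^{2}} \, dt = \frac{\pi}{a^{2}},$$
so $\int_{0}^{\infty} - \frac{2}{\left(a^{2} + t^{2}\right)^{2}} \, dt = - \frac{\pi}{2 a^{3}}$.

Repeating — each differentiation of $1/(t^2+a^2)^j$ produces $-2ja/(t^2+a^2)^{j+1}$ — and dividing through by $-2ja$ at each step yields, after $2$ differentiations in total,
$$\int_{0}^{\infty} - \frac{2}{\left(a^{2} + t^{2}\right)^{3}} \, dt = - \frac{3 \pi}{8 a^{5}}.$$

Setting $a = \frac{4}{3}$:
$$I = - \frac{729 \pi}{8192}.$$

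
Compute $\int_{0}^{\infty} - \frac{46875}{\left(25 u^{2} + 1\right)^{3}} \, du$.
$- \frac{28125 \pi}{16}$

Start from the standard arctangent integral
$$J(a) = \int_{0}^{\infty} - \frac{3}{a^{2} + u^{2}} \, du = - \frac{3 \pi}{2 a}.$$

Differentiating under the integral sign with respect to $a$,
$$\frac{dJ}{da} = \int_{0}^{\infty} \frac{6 a}{\left(a^{2} + u^{2}\right)^{2}} \, du = \frac{3 \pi}{2 a^{2}},$$
so $\int_{0}^{\infty} - \frac{3}{\left(a^{2} + u^{2}\right)^{2}} \, du = - \frac{3 \pi}{4 a^{3}}$.

Repeating — each differentiation of $1/(u^2+a^2)^j$ produces $-2ja/(u^2+a^2)^{j+1}$ — and dividing through by $-2ja$ at each step yields, after $2$ differentiations in total,
$$\int_{0}^{\infty} - \frac{3}{\left(a^{2} + u^{2}\right)^{3}} \, du = - \frac{9 \pi}{16 a^{5}}.$$

Setting $a = \frac{1}{5}$:
$$I = - \frac{28125 \pi}{16}.$$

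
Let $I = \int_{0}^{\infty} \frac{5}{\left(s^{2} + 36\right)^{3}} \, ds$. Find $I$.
$\frac{5 \pi}{41472}$

Begin with the known result
$$J(a) = \int_{0}^{\infty} \frac{5}{a^{2} + s^{2}} \, ds = \frac{5 \pi}{2 a}.$$

Differentiating under the integral sign with respect to $a$,
$$\frac{dJ}{da} = \int_{0}^{\infty} - \frac{10 a}{\left(a^{2} + s^{2}\right)^{2}} \, ds = - \frac{5 \pi}{2 a^{2}},$$
so $\int_{0}^{\infty} \frac{5}{\left(a^{2} + s^{2}\right)^{2}} \, ds = \frac{5 \pi}{4 a^{3}}$.

Repeating — each differentiation of $1/(s^2+a^2)^j$ produces $-2ja/(s^2+a^2)^{j+1}$ — and dividing through by $-2ja$ at each step yields, after $2$ differentiations in total,
$$\int_{0}^{\infty} \frac{5}{\left(a^{2} + s^{2}\right)^{3}} \, ds = \frac{15 \pi}{16 a^{5}}.$$

Setting $a = 6$:
$$I = \frac{5 \pi}{41472}.$$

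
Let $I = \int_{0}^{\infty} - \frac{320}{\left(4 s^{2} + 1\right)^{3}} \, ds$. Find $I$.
$- 30 \pi$

Start from the standard arctangent integral
$$J(a) = \int_{0}^{\infty} - \frac{5}{a^{2} + s^{2}} \, ds = - \frac{5 \pi}{2 a}.$$

Differentiating under the integral sign with respect to $a$,
$$\frac{dJ}{da} = \int_{0}^{\infty} \frac{10 a}{\left(a^{2} + s^{2}\right)^{2}} \, ds = \frac{5 \pi}{2 a^{2}},$$
so $\int_{0}^{\infty} - \frac{5}{\left(a^{2} + s^{2}\right)^{2}} \, ds = - \frac{5 \pi}{4 a^{3}}$.

Repeating — each differentiation of $1/(s^2+a^2)^j$ produces $-2ja/(s^2+a^2)^{j+1}$ — and dividing through by $-2ja$ at each step yields, after $2$ differentiations in total,
$$\int_{0}^{\infty} - \frac{5}{\left(a^{2} + s^{2}\right)^{3}} \, ds = - \frac{15 \pi}{16 a^{5}}.$$

Setting $a = \frac{1}{2}$:
$$I = - 30 \pi.$$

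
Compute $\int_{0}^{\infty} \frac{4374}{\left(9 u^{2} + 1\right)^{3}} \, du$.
$\frac{2187 \pi}{8}$

Begin with the known result
$$J(a) = \int_{0}^{\infty} \frac{6}{a^{2} + u^{2}} \, du = \frac{3 \pi}{a}.$$

Differentiating under the integral sign with respect to $a$,
$$\frac{dJ}{da} = \int_{0}^{\infty} - \frac{12 a}{\left(a^{2} + u^{2}\right)^{2}} \, du = - \frac{3 \pi}{a^{2}},$$
so $\int_{0}^{\infty} \frac{6}{\left(a^{2} + u^{2}\right)^{2}} \, du = \frac{3 \pi}{2 a^{3}}$.

Repeating — each differentiation of $1/(u^2+a^2)^j$ produces $-2ja/(u^2+a^2)^{j+1}$ — and dividing through by $-2ja$ at each step yields, after $2$ differentiations in total,
$$\int_{0}^{\infty} \frac{6}{\left(a^{2} + u^{2}\right)^{3}} \, du = \frac{9 \pi}{8 a^{5}}.$$

Setting $a = \frac{1}{3}$:
$$I = \frac{2187 \pi}{8}.$$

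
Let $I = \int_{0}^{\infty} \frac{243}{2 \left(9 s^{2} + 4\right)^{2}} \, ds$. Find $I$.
$\frac{81 \pi}{64}$

Recall the elementary integral
$$J(a) = \int_{0}^{\infty} \frac{3}{2 \left(a^{2} + s^{2}\right)} \, ds = \frac{3 \pi}{4 a}.$$

Differentiating under the integral sign with respect to $a$,
$$\frac{dJ}{da} = \int_{0}^{\infty} - \frac{3 a}{\left(a^{2} + s^{2}\right)^{2}} \, ds = - \frac{3 \pi}{4 a^{2}},$$
so $\int_{0}^{\infty} \frac{3}{2 \left(a^{2} + s^{2}\right)^{2}} \, ds = \frac{3 \pi}{8 a^{3}}$.

Setting $a = \frac{2}{3}$:
$$I = \frac{81 \pi}{64}.$$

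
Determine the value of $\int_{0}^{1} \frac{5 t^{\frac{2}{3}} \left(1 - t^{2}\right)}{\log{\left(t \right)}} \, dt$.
$\log{\left(\frac{3125}{161051} \right)}$

Replace the exponent $\frac{2}{3}$ by a parameter $a$: let $I(a) = \int_{0}^{1} \frac{5 \left(- t^{\frac{8}{3}} + t^{a}\right)}{\log{\left(t \right)}} \, dt$.

Since $\dfrac{\partial}{\partial a}\,t^{a} = t^{a} \ln t$, the $\ln t$ in the denominator cancels and
$$\frac{dI}{da} = \int_{0}^{1} 5 t^{a} \, dt = 5 \left[\frac{t^{a+1}}{a+1}\right]_0^1 = \frac{5}{a + 1}.$$

Integrating with respect to $a$ gives $I(a) = \log{\left(\frac{243 \left(a + 1\right)^{5}}{161051} \right)} + C$.

At $a = \frac{8}{3}$ the integrand is identically $0$, so $I(\frac{8}{3}) = 0$. The closed form gives $0$, hence $C = 0$.

Setting $a = \frac{2}{3}$:
$$I = \log{\left(\frac{3125}{161051} \right)}.$$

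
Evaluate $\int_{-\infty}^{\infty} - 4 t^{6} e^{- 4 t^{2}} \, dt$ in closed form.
$- \frac{15 \sqrt{\pi}}{256}$

Consider the simpler parametrised integral
$$J(a) = \int_{-\infty}^{\infty} - 4 e^{- a t^{2}} \, dt = - \frac{4 \sqrt{\pi}}{\sqrt{a}}.$$

Differentiating under the integral sign brings down a factor of $(-t^2)$:
$$\frac{dJ}{da} = \int_{-\infty}^{\infty} 4 t^{2} e^{- a t^{2}} \, dt = \frac{2 \sqrt{\pi}}{a^{\frac{3}{2}}}.$$

Repeating $3$ times in total — each differentiation brings down another $(-t^2)$ — gives
$$\frac{d^{3}J}{da^{3}} = \int_{-\infty}^{\infty} 4 t^{6} e^{- a t^{2}} \, dt = \frac{15 \sqrt{\pi}}{2 a^{\frac{7}{2}}},$$
and the integrand here is $(-1)^{3}$ times the target integrand, so $I = (-1)^{3}\,\frac{d^{3}J}{da^{3}} = - \frac{15 \sqrt{\pi}}{2 a^{\frac{7}{2}}}$.

Setting $a = 4$:
$$I = - \frac{15 \sqrt{\pi}}{256}.$$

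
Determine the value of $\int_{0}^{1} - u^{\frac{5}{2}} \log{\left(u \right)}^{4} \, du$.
$- \frac{768}{16807}$

Consider the simpler parametrised integral
$$J(a) = \int_{0}^{1} - u^{a} \, du = - \frac{1}{a + 1}.$$

Differentiating under the integral sign brings down a factor of $\ln u$:
$$\frac{dJ}{da} = \int_{0}^{1} - u^{a} \log{\left(u \right)} \, du = \frac{1}{\left(a + 1\right)^{2}}.$$

Repeating $4$ times in total — each differentiation brings down another $\ln u$ — gives
$$\frac{d^{4}J}{da^{4}} = \int_{0}^{1} - u^{a} \log{\left(u \right)}^{4} \, du = - \frac{24}{\left(a + 1\right)^{5}},$$
and the integrand here is exactly the target integrand, so $I = - \frac{24}{\left(a + 1\right)^{5}}$.

Setting $a = \frac{5}{2}$:
$$I = - \frac{768}{16807}.$$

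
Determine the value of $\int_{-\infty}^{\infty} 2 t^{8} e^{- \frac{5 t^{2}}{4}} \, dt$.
$\frac{1344 \sqrt{5} \sqrt{\pi}}{625}$

Start from the elementary integral
$$J(a) = \int_{-\infty}^{\infty} 2 e^{- a t^{2}} \, dt = \frac{2 \sqrt{\pi}}{\sqrt{a}}.$$

Differentiating under the integral sign brings down a factor of $(-t^2)$:
$$\frac{dJ}{da} = \int_{-\infty}^{\infty} - 2 t^{2} e^{- a t^{2}} \, dt = - \frac{\sqrt{\pi}}{a^{\frac{3}{2}}}.$$

Repeating $4$ times in total — each differentiation brings down another $(-t^2)$ — gives
$$\frac{d^{4}J}{da^{4}} = \int_{-\infty}^{\infty} 2 t^{8} e^{- a t^{2}} \, dt = \frac{105 \sqrt{\pi}}{8 a^{\frac{9}{2}}},$$
and the integrand here is exactly the target integrand, so $I = \frac{105 \sqrt{\pi}}{8 a^{\frac{9}{2}}}$.

Setting $a = \frac{5}{4}$:
$$I = \frac{1344 \sqrt{5} \sqrt{\pi}}{625}.$$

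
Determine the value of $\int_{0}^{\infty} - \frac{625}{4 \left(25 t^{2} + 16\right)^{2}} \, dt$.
$- \frac{125 \pi}{1024}$

Recall the elementary integral
$$J(a) = \int_{0}^{\infty} - \frac{1}{4 \left(a^{2} + t^{2}\right)} \, dt = - \frac{\pi}{8 a}.$$

Differentiating under the integral sign with respect to $a$,
$$\frac{dJ}{da} = \int_{0}^{\infty} \frac{a}{2 \left(a^{2} + t^{2}\right)^{2}} \, dt = \frac{\pi}{8 a^{2}},$$
so $\int_{0}^{\infty} - \frac{1}{4 \left(a^{2} + t^{2}\right)^{2}} \, dt = - \frac{\pi}{16 a^{3}}$.

Setting $a = \frac{4}{5}$:
$$I = - \frac{125 \pi}{1024}.$$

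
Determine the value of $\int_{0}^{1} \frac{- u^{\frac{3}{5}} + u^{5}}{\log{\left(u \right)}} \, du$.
$\log{\left(\frac{15}{4} \right)}$

Consider the one-parameter family: let $I(a) = \int_{0}^{1} \frac{- u^{\frac{3}{5}} + u^{a}}{\log{\left(u \right)}} \, du$.

Since $\dfrac{\partial}{\partial a}\,u^{a} = u^{a} \ln u$, the $\ln u$ in the denominator cancels and
$$\frac{dI}{da} = \int_{0}^{1} u^{a} \, du = \left[\frac{u^{a+1}}{a+1}\right]_0^1 = \frac{1}{a + 1}.$$

Integrating with respect to $a$ gives $I(a) = \log{\left(\frac{5 a}{8} + \frac{5}{8} \right)} + C$.

At $a = \frac{3}{5}$ the integrand is identically $0$, so $I(\frac{3}{5}) = 0$. The closed form gives $0$, hence $C = 0$.

Setting $a = 5$:
$$I = \log{\left(\frac{15}{4} \right)}.$$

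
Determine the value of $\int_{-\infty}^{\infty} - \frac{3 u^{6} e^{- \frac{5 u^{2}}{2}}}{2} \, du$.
$- \frac{9 \sqrt{10} \sqrt{\pi}}{250}$

Start from the elementary integral
$$J(a) = \int_{-\infty}^{\infty} - \frac{3 e^{- a u^{2}}}{2} \, du = - \frac{3 \sqrt{\pi}}{2 \sqrt{a}}.$$

Differentiating under the integral sign brings down a factor of $(-u^2)$:
$$\frac{dJ}{da} = \int_{-\infty}^{\infty} \frac{3 u^{2} e^{- a u^{2}}}{2} \, du = \frac{3 \sqrt{\pi}}{4 a^{\frac{3}{2}}}.$$

Repeating $3$ times in total — each differentiation brings down another $(-u^2)$ — gives
$$\frac{d^{3}J}{da^{3}} = \int_{-\infty}^{\infty} \frac{3 u^{6} e^{- a u^{2}}}{2} \, du = \frac{45 \sqrt{\pi}}{16 a^{\frac{7}{2}}},$$
and the integrand here is $(-1)^{3}$ times the target integrand, so $I = (-1)^{3}\,\frac{d^{3}J}{da^{3}} = - \frac{45 \sqrt{\pi}}{16 a^{\frac{7}{2}}}$.

Setting $a = \frac{5}{2}$:
$$I = - \frac{9 \sqrt{10} \sqrt{\pi}}{250}.$$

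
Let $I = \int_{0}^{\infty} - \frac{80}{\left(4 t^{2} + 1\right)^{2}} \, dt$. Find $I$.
$- 10 \pi$

Begin with the known result
$$J(a) = \int_{0}^{\infty} - \frac{5}{a^{2} + t^{2}} \, dt = - \frac{5 \pi}{2 a}.$$

Differentiating under the integral sign with respect to $a$,
$$\frac{dJ}{da} = \int_{0}^{\infty} \frac{10 a}{\left(a^{2} + t^{2}\right)^{2}} \, dt = \frac{5 \pi}{2 a^{2}},$$
so $\int_{0}^{\infty} - \frac{5}{\left(a^{2} + t^{2}\right)^{2}} \, dt = - \frac{5 \pi}{4 a^{3}}$.

Setting $a = \frac{1}{2}$:
$$I = - 10 \pi.$$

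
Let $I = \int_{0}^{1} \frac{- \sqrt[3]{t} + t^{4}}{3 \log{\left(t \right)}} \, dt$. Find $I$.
$\log{\left(\frac{\sqrt[3]{30}}{2} \right)}$

Consider the one-parameter family: let $I(a) = \int_{0}^{1} \frac{t^{4} - t^{a}}{3 \log{\left(t \right)}} \, dt$.

Since $\dfrac{\partial}{\partial a}\,t^{a} = t^{a} \ln t$, the $\ln t$ in the denominator cancels and
$$\frac{dI}{da} = \int_{0}^{1} - \frac{1}{3} t^{a} \, dt = - \frac{1}{3} \left[\frac{t^{a+1}}{a+1}\right]_0^1 = - \frac{1}{3 a + 3}.$$

Integrating with respect to $a$ gives $I(a) = - \frac{\log{\left(a + 1 \right)}}{3} + \frac{\log{\left(5 \right)}}{3} + C$.

At $a = 4$ the integrand is identically $0$, so $I(4) = 0$. The closed form gives $0$, hence $C = 0$.

Setting $a = \frac{1}{3}$:
$$I = \log{\left(\frac{\sqrt[3]{30}}{2} \right)}.$$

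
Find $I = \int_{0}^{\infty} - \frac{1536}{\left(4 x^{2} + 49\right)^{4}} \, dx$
$- \frac{120 \pi}{823543}$

Recall the elementary integral
$$J(a) = \int_{0}^{\infty} - \frac{6}{a^{2} + x^{2}} \, dx = - \frac{3 \pi}{a}.$$

Differentiating under the integral sign with respect to $a$,
$$\frac{dJ}{da} = \int_{0}^{\infty} \frac{12 a}{\left(a^{2} + x^{2}\right)^{2}} \, dx = \frac{3 \pi}{a^{2}},$$
so $\int_{0}^{\infty} - \frac{6}{\left(a^{2} + x^{2}\right)^{2}} \, dx = - \frac{3 \pi}{2 a^{3}}$.

Repeating — each differentiation of $1/(x^2+a^2)^j$ produces $-2ja/(x^2+a^2)^{j+1}$ — and dividing through by $-2ja$ at each step yields, after $3$ differentiations in total,
$$\int_{0}^{\infty} - \frac{6}{\left(a^{2} + x^{2}\right)^{4}} \, dx = - \frac{15 \pi}{16 a^{7}}.$$

Setting $a = \frac{7}{2}$:
$$I = - \frac{120 \pi}{823543}.$$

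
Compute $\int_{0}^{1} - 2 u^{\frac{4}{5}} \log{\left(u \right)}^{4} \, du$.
$- \frac{50000}{19683}$

Begin with the known integral
$$J(a) = \int_{0}^{1} - 2 u^{a} \, du = - \frac{2}{a + 1}.$$

Differentiating under the integral sign brings down a factor of $\ln u$:
$$\frac{dJ}{da} = \int_{0}^{1} - 2 u^{a} \log{\left(u \right)} \, du = \frac{2}{\left(a + 1\right)^{2}}.$$

Repeating $4$ times in total — each differentiation brings down another $\ln u$ — gives
$$\frac{d^{4}J}{da^{4}} = \int_{0}^{1} - 2 u^{a} \log{\left(u \right)}^{4} \, du = - \frac{48}{\left(a + 1\right)^{5}},$$
and the integrand here is exactly the target integrand, so $I = - \frac{48}{\left(a + 1\right)^{5}}$.

Setting $a = \frac{4}{5}$:
$$I = - \frac{50000}{19683}.$$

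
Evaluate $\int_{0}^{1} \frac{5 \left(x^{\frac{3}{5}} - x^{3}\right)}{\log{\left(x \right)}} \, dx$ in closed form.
$- \log{\left(\frac{3125}{32} \right)}$

Introduce a parameter $a$ in the exponent: let $I(a) = \int_{0}^{1} \frac{5 \left(x^{\frac{3}{5}} - x^{a}\right)}{\log{\left(x \right)}} \, dx$.

Since $\dfrac{\partial}{\partial a}\,x^{a} = x^{a} \ln x$, the $\ln x$ in the denominator cancels and
$$\frac{dI}{da} = \int_{0}^{1} -5 x^{a} \, dx = -5 \left[\frac{x^{a+1}}{a+1}\right]_0^1 = - \frac{5}{a + 1}.$$

Integrating with respect to $a$ gives $I(a) = - \log{\left(\frac{3125 \left(a + 1\right)^{5}}{32768} \right)} + C$.

At $a = \frac{3}{5}$ the integrand is identically $0$, so $I(\frac{3}{5}) = 0$. The closed form gives $0$, hence $C = 0$.

Setting $a = 3$:
$$I = - \log{\left(\frac{3125}{32} \right)}.$$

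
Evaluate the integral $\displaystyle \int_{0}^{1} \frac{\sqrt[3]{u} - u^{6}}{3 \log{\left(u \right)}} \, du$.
$\log{\left(\frac{42^{\frac{2}{3}}}{21} \right)}$

Introduce a parameter $a$ in the exponent: let $I(a) = \int_{0}^{1} \frac{\sqrt[3]{u} - u^{a}}{3 \log{\left(u \right)}} \, du$.

Since $\dfrac{\partial}{\partial a}\,u^{a} = u^{a} \ln u$, the $\ln u$ in the denominator cancels and
$$\frac{dI}{da} = \int_{0}^{1} - \frac{1}{3} u^{a} \, du = - \frac{1}{3} \left[\frac{u^{a+1}}{a+1}\right]_0^1 = - \frac{1}{3 a + 3}.$$

Integrating with respect to $a$ gives $I(a) = - \frac{\log{\left(a + 1 \right)}}{3} - \frac{\log{\left(6 \right)}}{3} + \log{\left(2 \right)} + C$.

At $a = \frac{1}{3}$ the integrand is identically $0$, so $I(\frac{1}{3}) = 0$. The closed form gives $0$, hence $C = 0$.

Setting $a = 6$:
$$I = \log{\left(\frac{42^{\frac{2}{3}}}{21} \right)}.$$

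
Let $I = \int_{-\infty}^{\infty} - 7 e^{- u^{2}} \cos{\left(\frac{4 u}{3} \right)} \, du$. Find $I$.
$- \frac{7 \sqrt{\pi}}{e^{\frac{4}{9}}}$

Let $b$ denote the cosine frequency and define $I(b) = \int_{-\infty}^{\infty} - 7 e^{- u^{2}} \cos{\left(b u \right)} \, du$.

Differentiating under the integral sign,
$$I'(b) = \int_{-\infty}^{\infty} 7 u e^{- u^{2}} \sin{\left(b u \right)} \, du.$$

Integrate $\int_{-\infty}^{\infty} u \sin(b u)\, e^{- u^{2}}\, du$ by parts with $w = \sin(b u)$ and $dv = u\, e^{- u^{2}}\, du$, giving $v = - \frac{e^{- u^{2}}}{2}$. The boundary term vanishes and
$$\int_{-\infty}^{\infty} u \sin(b u)\, e^{- u^{2}}\, du = \frac{b}{2} \int_{-\infty}^{\infty} \cos(b u)\, e^{- u^{2}}\, du,$$
so $I'(b) = - \frac{b}{2}\, I(b)$.

This is a separable first-order ODE; solving with the initial condition $I(0) = \int_{-\infty}^{\infty} - 7 e^{- u^{2}}\,du = - 7 \sqrt{\pi}$ gives
$$I(b) = - 7 \sqrt{\pi} e^{- \frac{b^{2}}{4}}.$$

Setting $b = \frac{4}{3}$:
$$I = - \frac{7 \sqrt{\pi}}{e^{\frac{4}{9}}}.$$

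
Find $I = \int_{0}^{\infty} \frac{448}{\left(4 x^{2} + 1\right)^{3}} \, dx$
$42 \pi$

Recall the elementary integral
$$J(a) = \int_{0}^{\infty} \frac{7}{a^{2} + x^{2}} \, dx = \frac{7 \pi}{2 a}.$$

Differentiating under the integral sign with respect to $a$,
$$\frac{dJ}{da} = \int_{0}^{\infty} - \frac{14 a}{\left(a^{2} + x^{2}\right)^{2}} \, dx = - \frac{7 \pi}{2 a^{2}},$$
so $\int_{0}^{\infty} \frac{7}{\left(a^{2} + x^{2}\right)^{2}} \, dx = \frac{7 \pi}{4 a^{3}}$.

Repeating — each differentiation of $1/(x^2+a^2)^j$ produces $-2ja/(x^2+a^2)^{j+1}$ — and dividing through by $-2ja$ at each step yields, after $2$ differentiations in total,
$$\int_{0}^{\infty} \frac{7}{\left(a^{2} + x^{2}\right)^{3}} \, dx = \frac{21 \pi}{16 a^{5}}.$$

Setting $a = \frac{1}{2}$:
$$I = 42 \pi.$$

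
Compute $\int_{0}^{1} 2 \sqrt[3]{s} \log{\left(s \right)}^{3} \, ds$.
$- \frac{243}{64}$

Begin with the known integral
$$J(a) = \int_{0}^{1} 2 s^{a} \, ds = \frac{2}{a + 1}.$$

Differentiating under the integral sign brings down a factor of $\ln s$:
$$\frac{dJ}{da} = \int_{0}^{1} 2 s^{a} \log{\left(s \right)} \, ds = - \frac{2}{\left(a + 1\right)^{2}}.$$

Repeating $3$ times in total — each differentiation brings down another $\ln s$ — gives
$$\frac{d^{3}J}{da^{3}} = \int_{0}^{1} 2 s^{a} \log{\left(s \right)}^{3} \, ds = - \frac{12}{\left(a + 1\right)^{4}},$$
and the integrand here is exactly the target integrand, so $I = - \frac{12}{\left(a + 1\right)^{4}}$.

Setting $a = \frac{1}{3}$:
$$I = - \frac{243}{64}.$$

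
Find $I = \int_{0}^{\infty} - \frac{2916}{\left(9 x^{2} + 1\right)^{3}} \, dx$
$- \frac{729 \pi}{4}$

Start from the standard arctangent integral
$$J(a) = \int_{0}^{\infty} - \frac{4}{a^{2} + x^{2}} \, dx = - \frac{2 \pi}{a}.$$

Differentiating under the integral sign with respect to $a$,
$$\frac{dJ}{da} = \int_{0}^{\infty} \frac{8 a}{\left(a^{2} + x^{2}\right)^{2}} \, dx = \frac{2 \pi}{a^{2}},$$
so $\int_{0}^{\infty} - \frac{4}{\left(a^{2} + x^{2}\right)^{2}} \, dx = - \frac{\pi}{a^{3}}$.

Repeating — each differentiation of $1/(x^2+a^2)^j$ produces $-2ja/(x^2+a^2)^{j+1}$ — and dividing through by $-2ja$ at each step yields, after $2$ differentiations in total,
$$\int_{0}^{\infty} - \frac{4}{\left(a^{2} + x^{2}\right)^{3}} \, dx = - \frac{3 \pi}{4 a^{5}}.$$

Setting $a = \frac{1}{3}$:
$$I = - \frac{729 \pi}{4}.$$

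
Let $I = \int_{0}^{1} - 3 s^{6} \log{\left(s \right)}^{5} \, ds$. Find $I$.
$\frac{360}{117649}$

Consider the simpler parametrised integral
$$J(a) = \int_{0}^{1} - 3 s^{a} \, ds = - \frac{3}{a + 1}.$$

Differentiating under the integral sign brings down a factor of $\ln s$:
$$\frac{dJ}{da} = \int_{0}^{1} - 3 s^{a} \log{\left(s \right)} \, ds = \frac{3}{\left(a + 1\right)^{2}}.$$

Repeating $5$ times in total — each differentiation brings down another $\ln s$ — gives
$$\frac{d^{5}J}{da^{5}} = \int_{0}^{1} - 3 s^{a} \log{\left(s \right)}^{5} \, ds = \frac{360}{\left(a + 1\right)^{6}},$$
and the integrand here is exactly the target integrand, so $I = \frac{360}{\left(a + 1\right)^{6}}$.

Setting $a = 6$:
$$I = \frac{360}{117649}.$$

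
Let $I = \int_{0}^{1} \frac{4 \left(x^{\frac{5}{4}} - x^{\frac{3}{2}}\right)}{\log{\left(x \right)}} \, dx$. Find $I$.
$\log{\left(\frac{6561}{10000} \right)}$

Consider the one-parameter family: let $I(a) = \int_{0}^{1} \frac{4 \left(- x^{\frac{3}{2}} + x^{a}\right)}{\log{\left(x \right)}} \, dx$.

Since $\dfrac{\partial}{\partial a}\,x^{a} = x^{a} \ln x$, the $\ln x$ in the denominator cancels and
$$\frac{dI}{da} = \int_{0}^{1} 4 x^{a} \, dx = 4 \left[\frac{x^{a+1}}{a+1}\right]_0^1 = \frac{4}{a + 1}.$$

Integrating with respect to $a$ gives $I(a) = \log{\left(\frac{16 \left(a + 1\right)^{4}}{625} \right)} + C$.

At $a = \frac{3}{2}$ the integrand is identically $0$, so $I(\frac{3}{2}) = 0$. The closed form gives $0$, hence $C = 0$.

Setting $a = \frac{5}{4}$:
$$I = \log{\left(\frac{6561}{10000} \right)}.$$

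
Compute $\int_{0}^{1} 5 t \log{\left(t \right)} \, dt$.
$- \frac{5}{4}$

Consider the simpler parametrised integral
$$J(a) = \int_{0}^{1} 5 t^{a} \, dt = \frac{5}{a + 1}.$$

Differentiating under the integral sign brings down a factor of $\ln t$:
$$\frac{dJ}{da} = \int_{0}^{1} 5 t^{a} \log{\left(t \right)} \, dt = - \frac{5}{\left(a + 1\right)^{2}}.$$

The integral on the left is $I$, so $I = - \frac{5}{\left(a + 1\right)^{2}}$.

Setting $a = 1$:
$$I = - \frac{5}{4}.$$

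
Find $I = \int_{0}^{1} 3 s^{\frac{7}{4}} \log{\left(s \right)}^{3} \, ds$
$- \frac{4608}{14641}$

Begin with the known integral
$$J(a) = \int_{0}^{1} 3 s^{a} \, ds = \frac{3}{a + 1}.$$

Differentiating under the integral sign brings down a factor of $\ln s$:
$$\frac{dJ}{da} = \int_{0}^{1} 3 s^{a} \log{\left(s \right)} \, ds = - \frac{3}{\left(a + 1\right)^{2}}.$$

Repeating $3$ times in total — each differentiation brings down another $\ln s$ — gives
$$\frac{d^{3}J}{da^{3}} = \int_{0}^{1} 3 s^{a} \log{\left(s \right)}^{3} \, ds = - \frac{18}{\left(a + 1\right)^{4}},$$
and the integrand here is exactly the target integrand, so $I = - \frac{18}{\left(a + 1\right)^{4}}$.

Setting $a = \frac{7}{4}$:
$$I = - \frac{4608}{14641}.$$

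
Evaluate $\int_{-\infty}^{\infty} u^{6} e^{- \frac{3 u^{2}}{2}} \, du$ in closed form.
$\frac{5 \sqrt{6} \sqrt{\pi}}{27}$

Begin with the known integral
$$J(a) = \int_{-\infty}^{\infty} e^{- a u^{2}} \, du = \frac{\sqrt{\pi}}{\sqrt{a}}.$$

Differentiating under the integral sign brings down a factor of $(-u^2)$:
$$\frac{dJ}{da} = \int_{-\infty}^{\infty} - u^{2} e^{- a u^{2}} \, du = - \frac{\sqrt{\pi}}{2 a^{\frac{3}{2}}}.$$

Repeating $3$ times in total — each differentiation brings down another $(-u^2)$ — gives
$$\frac{d^{3}J}{da^{3}} = \int_{-\infty}^{\infty} - u^{6} e^{- a u^{2}} \, du = - \frac{15 \sqrt{\pi}}{8 a^{\frac{7}{2}}},$$
and the integrand here is $(-1)^{3}$ times the target integrand, so $I = (-1)^{3}\,\frac{d^{3}J}{da^{3}} = \frac{15 \sqrt{\pi}}{8 a^{\frac{7}{2}}}$.

Setting $a = \frac{3}{2}$:
$$I = \frac{5 \sqrt{6} \sqrt{\pi}}{27}.$$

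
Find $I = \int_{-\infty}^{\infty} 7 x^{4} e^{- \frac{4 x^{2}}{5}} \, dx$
$\frac{525 \sqrt{5} \sqrt{\pi}}{128}$

Start from the elementary integral
$$J(a) = \int_{-\infty}^{\infty} 7 e^{- a x^{2}} \, dx = \frac{7 \sqrt{\pi}}{\sqrt{a}}.$$

Differentiating under the integral sign brings down a factor of $(-x^2)$:
$$\frac{dJ}{da} = \int_{-\infty}^{\infty} - 7 x^{2} e^{- a x^{2}} \, dx = - \frac{7 \sqrt{\pi}}{2 a^{\frac{3}{2}}}.$$

Repeating twice in total — each differentiation brings down another $(-x^2)$ — gives
$$\frac{d^{2}J}{da^{2}} = \int_{-\infty}^{\infty} 7 x^{4} e^{- a x^{2}} \, dx = \frac{21 \sqrt{\pi}}{4 a^{\frac{5}{2}}},$$
and the integrand here is exactly the target integrand, so $I = \frac{21 \sqrt{\pi}}{4 a^{\frac{5}{2}}}$.

Setting $a = \frac{4}{5}$:
$$I = \frac{525 \sqrt{5} \sqrt{\pi}}{128}.$$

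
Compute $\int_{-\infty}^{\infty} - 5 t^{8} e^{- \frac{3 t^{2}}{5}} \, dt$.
$- \frac{109375 \sqrt{15} \sqrt{\pi}}{1296}$

Start from the elementary integral
$$J(a) = \int_{-\infty}^{\infty} - 5 e^{- a t^{2}} \, dt = - \frac{5 \sqrt{\pi}}{\sqrt{a}}.$$

Differentiating under the integral sign brings down a factor of $(-t^2)$:
$$\frac{dJ}{da} = \int_{-\infty}^{\infty} 5 t^{2} e^{- a t^{2}} \, dt = \frac{5 \sqrt{\pi}}{2 a^{\frac{3}{2}}}.$$

Repeating $4$ times in total — each differentiation brings down another $(-t^2)$ — gives
$$\frac{d^{4}J}{da^{4}} = \int_{-\infty}^{\infty} - 5 t^{8} e^{- a t^{2}} \, dt = - \frac{525 \sqrt{\pi}}{16 a^{\frac{9}{2}}},$$
and the integrand here is exactly the target integrand, so $I = - \frac{525 \sqrt{\pi}}{16 a^{\frac{9}{2}}}$.

Setting $a = \frac{3}{5}$:
$$I = - \frac{109375 \sqrt{15} \sqrt{\pi}}{1296}.$$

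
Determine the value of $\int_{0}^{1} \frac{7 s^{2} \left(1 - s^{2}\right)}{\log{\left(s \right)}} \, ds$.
$\log{\left(\frac{2187}{78125} \right)}$

Introduce a parameter $a$ in the exponent: let $I(a) = \int_{0}^{1} \frac{7 \left(s^{2} - s^{a}\right)}{\log{\left(s \right)}} \, ds$.

Since $\dfrac{\partial}{\partial a}\,s^{a} = s^{a} \ln s$, the $\ln s$ in the denominator cancels and
$$\frac{dI}{da} = \int_{0}^{1} -7 s^{a} \, ds = -7 \left[\frac{s^{a+1}}{a+1}\right]_0^1 = - \frac{7}{a + 1}.$$

Integrating with respect to $a$ gives $I(a) = \log{\left(\frac{2187}{\left(a + 1\right)^{7}} \right)} + C$.

At $a = 2$ the integrand is identically $0$, so $I(2) = 0$. The closed form gives $0$, hence $C = 0$.

Setting $a = 4$:
$$I = \log{\left(\frac{2187}{78125} \right)}.$$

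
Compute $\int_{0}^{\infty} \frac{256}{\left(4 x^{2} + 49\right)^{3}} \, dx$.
$\frac{24 \pi}{16807}$

Begin with the known result
$$J(a) = \int_{0}^{\infty} \frac{4}{a^{2} + x^{2}} \, dx = \frac{2 \pi}{a}.$$

Differentiating under the integral sign with respect to $a$,
$$\frac{dJ}{da} = \int_{0}^{\infty} - \frac{8 a}{\left(a^{2} + x^{2}\right)^{2}} \, dx = - \frac{2 \pi}{a^{2}},$$
so $\int_{0}^{\infty} \frac{4}{\left(a^{2} + x^{2}\right)^{2}} \, dx = \frac{\pi}{a^{3}}$.

Repeating — each differentiation of $1/(x^2+a^2)^j$ produces $-2ja/(x^2+a^2)^{j+1}$ — and dividing through by $-2ja$ at each step yields, after $2$ differentiations in total,
$$\int_{0}^{\infty} \frac{4}{\left(a^{2} + x^{2}\right)^{3}} \, dx = \frac{3 \pi}{4 a^{5}}.$$

Setting $a = \frac{7}{2}$:
$$I = \frac{24 \pi}{16807}.$$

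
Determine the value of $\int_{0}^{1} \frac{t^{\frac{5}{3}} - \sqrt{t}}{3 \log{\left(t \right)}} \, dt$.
$\log{\left(\frac{2 \sqrt[3]{6}}{3} \right)}$

Replace the exponent $\frac{1}{2}$ by a parameter $a$: let $I(a) = \int_{0}^{1} \frac{t^{\frac{5}{3}} - t^{a}}{3 \log{\left(t \right)}} \, dt$.

Since $\dfrac{\partial}{\partial a}\,t^{a} = t^{a} \ln t$, the $\ln t$ in the denominator cancels and
$$\frac{dI}{da} = \int_{0}^{1} - \frac{1}{3} t^{a} \, dt = - \frac{1}{3} \left[\frac{t^{a+1}}{a+1}\right]_0^1 = - \frac{1}{3 a + 3}.$$

Integrating with respect to $a$ gives $I(a) = - \frac{\log{\left(a + 1 \right)}}{3} - \frac{\log{\left(3 \right)}}{3} + \log{\left(2 \right)} + C$.

At $a = \frac{5}{3}$ the integrand is identically $0$, so $I(\frac{5}{3}) = 0$. The closed form gives $0$, hence $C = 0$.

Setting $a = \frac{1}{2}$:
$$I = \log{\left(\frac{2 \sqrt[3]{6}}{3} \right)}.$$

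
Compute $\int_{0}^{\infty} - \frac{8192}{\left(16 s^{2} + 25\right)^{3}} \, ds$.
$- \frac{384 \pi}{3125}$

Recall the elementary integral
$$J(a) = \int_{0}^{\infty} - \frac{2}{a^{2} + s^{2}} \, ds = - \frac{\pi}{a}.$$

Differentiating under the integral sign with respect to $a$,
$$\frac{dJ}{da} = \int_{0}^{\infty} \frac{4 a}{\left(a^{2} + s^{2}\right)^{2}} \, ds = \frac{\pi}{a^{2}},$$
so $\int_{0}^{\infty} - \frac{2}{\left(a^{2} + s^{2}\right)^{2}} \, ds = - \frac{\pi}{2 a^{3}}$.

Repeating — each differentiation of $1/(s^2+a^2)^j$ produces $-2ja/(s^2+a^2)^{j+1}$ — and dividing through by $-2ja$ at each step yields, after $2$ differentiations in total,
$$\int_{0}^{\infty} - \frac{2}{\left(a^{2} + s^{2}\right)^{3}} \, ds = - \frac{3 \pi}{8 a^{5}}.$$

Setting $a = \frac{5}{4}$:
$$I = - \frac{384 \pi}{3125}.$$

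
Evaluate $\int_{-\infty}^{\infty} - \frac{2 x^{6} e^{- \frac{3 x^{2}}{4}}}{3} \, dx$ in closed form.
$- \frac{160 \sqrt{3} \sqrt{\pi}}{81}$

Begin with the known integral
$$J(a) = \int_{-\infty}^{\infty} - \frac{2 e^{- a x^{2}}}{3} \, dx = - \frac{2 \sqrt{\pi}}{3 \sqrt{a}}.$$

Differentiating under the integral sign brings down a factor of $(-x^2)$:
$$\frac{dJ}{da} = \int_{-\infty}^{\infty} \frac{2 x^{2} e^{- a x^{2}}}{3} \, dx = \frac{\sqrt{\pi}}{3 a^{\frac{3}{2}}}.$$

Repeating $3$ times in total — each differentiation brings down another $(-x^2)$ — gives
$$\frac{d^{3}J}{da^{3}} = \int_{-\infty}^{\infty} \frac{2 x^{6} e^{- a x^{2}}}{3} \, dx = \frac{5 \sqrt{\pi}}{4 a^{\frac{7}{2}}},$$
and the integrand here is $(-1)^{3}$ times the target integrand, so $I = (-1)^{3}\,\frac{d^{3}J}{da^{3}} = - \frac{5 \sqrt{\pi}}{4 a^{\frac{7}{2}}}$.

Setting $a = \frac{3}{4}$:
$$I = - \frac{160 \sqrt{3} \sqrt{\pi}}{81}.$$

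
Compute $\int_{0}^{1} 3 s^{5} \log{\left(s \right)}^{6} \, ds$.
$\frac{5}{648}$

Begin with the known integral
$$J(a) = \int_{0}^{1} 3 s^{a} \, ds = \frac{3}{a + 1}.$$

Differentiating under the integral sign brings down a factor of $\ln s$:
$$\frac{dJ}{da} = \int_{0}^{1} 3 s^{a} \log{\left(s \right)} \, ds = - \frac{3}{\left(a + 1\right)^{2}}.$$

Repeating $6$ times in total — each differentiation brings down another $\ln s$ — gives
$$\frac{d^{6}J}{da^{6}} = \int_{0}^{1} 3 s^{a} \log{\left(s \right)}^{6} \, ds = \frac{2160}{\left(a + 1\right)^{7}},$$
and the integrand here is exactly the target integrand, so $I = \frac{2160}{\left(a + 1\right)^{7}}$.

Setting $a = 5$:
$$I = \frac{5}{648}.$$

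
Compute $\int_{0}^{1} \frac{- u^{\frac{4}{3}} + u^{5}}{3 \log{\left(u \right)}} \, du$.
$- \frac{\log{\left(7 \right)}}{3} + \frac{\log{\left(18 \right)}}{3}$

Introduce a parameter $a$ in the exponent: let $I(a) = \int_{0}^{1} \frac{u^{5} - u^{a}}{3 \log{\left(u \right)}} \, du$.

Since $\dfrac{\partial}{\partial a}\,u^{a} = u^{a} \ln u$, the $\ln u$ in the denominator cancels and
$$\frac{dI}{da} = \int_{0}^{1} - \frac{1}{3} u^{a} \, du = - \frac{1}{3} \left[\frac{u^{a+1}}{a+1}\right]_0^1 = - \frac{1}{3 a + 3}.$$

Integrating with respect to $a$ gives $I(a) = - \frac{\log{\left(a + 1 \right)}}{3} + \frac{\log{\left(6 \right)}}{3} + C$.

At $a = 5$ the integrand is identically $0$, so $I(5) = 0$. The closed form gives $0$, hence $C = 0$.

Setting $a = \frac{4}{3}$:
$$I = - \frac{\log{\left(7 \right)}}{3} + \frac{\log{\left(18 \right)}}{3}.$$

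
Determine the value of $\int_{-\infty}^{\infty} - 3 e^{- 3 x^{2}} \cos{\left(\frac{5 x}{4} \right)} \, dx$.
$- \frac{\sqrt{3} \sqrt{\pi}}{e^{\frac{25}{192}}}$

Treat the cosine frequency as a parameter and define $I(b) = \int_{-\infty}^{\infty} - 3 e^{- 3 x^{2}} \cos{\left(b x \right)} \, dx$.

Differentiating under the integral sign,
$$I'(b) = \int_{-\infty}^{\infty} 3 x e^{- 3 x^{2}} \sin{\left(b x \right)} \, dx.$$

Integrate $\int_{-\infty}^{\infty} x \sin(b x)\, e^{- 3 x^{2}}\, dx$ by parts with $u = \sin(b x)$ and $dv = x\, e^{- 3 x^{2}}\, dx$, giving $v = - \frac{e^{- 3 x^{2}}}{6}$. The boundary term vanishes and
$$\int_{-\infty}^{\infty} x \sin(b x)\, e^{- 3 x^{2}}\, dx = \frac{b}{6} \int_{-\infty}^{\infty} \cos(b x)\, e^{- 3 x^{2}}\, dx,$$
so $I'(b) = - \frac{b}{6}\, I(b)$.

This is a separable first-order ODE; solving with the initial condition $I(0) = \int_{-\infty}^{\infty} - 3 e^{- 3 x^{2}}\,dx = - \sqrt{3} \sqrt{\pi}$ gives
$$I(b) = - \sqrt{3} \sqrt{\pi} e^{- \frac{b^{2}}{12}}.$$

Setting $b = \frac{5}{4}$:
$$I = - \frac{\sqrt{3} \sqrt{\pi}}{e^{\frac{25}{192}}}.$$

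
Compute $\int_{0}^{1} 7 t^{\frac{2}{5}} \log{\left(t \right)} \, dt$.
$- \frac{25}{7}$

Start from the elementary integral
$$J(a) = \int_{0}^{1} 7 t^{a} \, dt = \frac{7}{a + 1}.$$

Differentiating under the integral sign brings down a factor of $\ln t$:
$$\frac{dJ}{da} = \int_{0}^{1} 7 t^{a} \log{\left(t \right)} \, dt = - \frac{7}{\left(a + 1\right)^{2}}.$$

The integral on the left is $I$, so $I = - \frac{7}{\left(a + 1\right)^{2}}$.

Setting $a = \frac{2}{5}$:
$$I = - \frac{25}{7}.$$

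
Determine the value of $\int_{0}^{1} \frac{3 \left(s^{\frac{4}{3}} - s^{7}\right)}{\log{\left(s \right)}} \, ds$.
$\log{\left(\frac{343}{13824} \right)}$

Replace the exponent $\frac{4}{3}$ by a parameter $a$: let $I(a) = \int_{0}^{1} \frac{3 \left(- s^{7} + s^{a}\right)}{\log{\left(s \right)}} \, ds$.

Since $\dfrac{\partial}{\partial a}\,s^{a} = s^{a} \ln s$, the $\ln s$ in the denominator cancels and
$$\frac{dI}{da} = \int_{0}^{1} 3 s^{a} \, ds = 3 \left[\frac{s^{a+1}}{a+1}\right]_0^1 = \frac{3}{a + 1}.$$

Integrating with respect to $a$ gives $I(a) = \log{\left(\frac{\left(a + 1\right)^{3}}{512} \right)} + C$.

At $a = 7$ the integrand is identically $0$, so $I(7) = 0$. The closed form gives $0$, hence $C = 0$.

Setting $a = \frac{4}{3}$:
$$I = \log{\left(\frac{343}{13824} \right)}.$$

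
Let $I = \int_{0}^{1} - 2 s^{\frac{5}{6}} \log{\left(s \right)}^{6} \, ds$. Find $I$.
$- \frac{403107840}{19487171}$

Begin with the known integral
$$J(a) = \int_{0}^{1} - 2 s^{a} \, ds = - \frac{2}{a + 1}.$$

Differentiating under the integral sign brings down a factor of $\ln s$:
$$\frac{dJ}{da} = \int_{0}^{1} - 2 s^{a} \log{\left(s \right)} \, ds = \frac{2}{\left(a + 1\right)^{2}}.$$

Repeating $6$ times in total — each differentiation brings down another $\ln s$ — gives
$$\frac{d^{6}J}{da^{6}} = \int_{0}^{1} - 2 s^{a} \log{\left(s \right)}^{6} \, ds = - \frac{1440}{\left(a + 1\right)^{7}},$$
and the integrand here is exactly the target integrand, so $I = - \frac{1440}{\left(a + 1\right)^{7}}$.

Setting $a = \frac{5}{6}$:
$$I = - \frac{403107840}{19487171}.$$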